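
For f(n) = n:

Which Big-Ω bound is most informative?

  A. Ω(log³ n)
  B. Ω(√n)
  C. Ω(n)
C

f(n) = n is Ω(n).
All listed options are valid Big-Ω bounds (lower bounds),
but Ω(n) is the tightest (largest valid bound).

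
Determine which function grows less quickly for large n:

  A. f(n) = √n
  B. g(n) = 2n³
A

f(n) = √n is O(√n), while g(n) = 2n³ is O(n³).
Since O(√n) grows slower than O(n³), f(n) is dominated.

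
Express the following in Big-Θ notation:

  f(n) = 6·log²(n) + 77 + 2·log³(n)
Θ(log³ n)

Order the terms by growth rate: 77 ≺ 6·log²(n) ≺ 2·log³(n).
The fastest-growing term 2·log³(n) dominates as n → ∞; dropping its constant factor gives Θ(log³ n).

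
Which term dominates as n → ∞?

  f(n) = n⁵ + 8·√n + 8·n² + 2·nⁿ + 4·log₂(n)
2·nⁿ

Looking at each term:
  - n⁵ is O(n⁵)
  - 8·√n is O(√n)
  - 8·n² is O(n²)
  - 2·nⁿ is O(nⁿ)
  - 4·log₂(n) is O(log n)

The term 2·nⁿ (O(nⁿ)) grows fastest and dominates all others.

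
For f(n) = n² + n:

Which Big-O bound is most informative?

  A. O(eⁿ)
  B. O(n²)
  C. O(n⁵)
B

f(n) = n² + n is O(n²).
All listed options are valid Big-O bounds (upper bounds),
but O(n²) is the tightest (smallest valid bound).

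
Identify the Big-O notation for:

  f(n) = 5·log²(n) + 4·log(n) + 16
O(log² n)

The dominant term in 5·log²(n) + 4·log(n) + 16 is 5·log²(n), which is Θ(log² n).
Lower-order terms (4·log(n), 16) are asymptotically negligible.
Constants are absorbed, so the tightest bound is O(log² n).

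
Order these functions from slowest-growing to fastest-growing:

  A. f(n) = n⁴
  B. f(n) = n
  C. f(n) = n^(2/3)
C < B < A

Comparing growth rates:
C = n^(2/3) is O(n^(2/3))
B = n is O(n)
A = n⁴ is O(n⁴)

Therefore, the order from slowest to fastest is: C < B < A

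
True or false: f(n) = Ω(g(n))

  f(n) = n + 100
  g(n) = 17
True

f(n) = n + 100 is O(n), and g(n) = 17 is O(1).
Since O(n) grows at least as fast as O(1), f(n) = Ω(g(n)) is true.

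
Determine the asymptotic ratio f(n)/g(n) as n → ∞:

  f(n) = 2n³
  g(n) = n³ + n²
2

Since 2n³ and n³ + n² have the same growth rate (O(n³)),
the ratio converges to a constant: 2.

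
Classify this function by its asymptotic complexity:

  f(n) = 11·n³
O(n³)

The dominant term in 11·n³ is 11·n³, which is Θ(n³).
Constants are absorbed, so the tightest bound is O(n³).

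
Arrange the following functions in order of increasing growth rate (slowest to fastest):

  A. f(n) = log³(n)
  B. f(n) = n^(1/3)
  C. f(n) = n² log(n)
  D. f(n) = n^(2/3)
A < B < D < C

Comparing growth rates:
A = log³(n) is O(log³ n)
B = n^(1/3) is O(n^(1/3))
D = n^(2/3) is O(n^(2/3))
C = n² log(n) is O(n² log n)

Therefore, the order from slowest to fastest is: A < B < D < C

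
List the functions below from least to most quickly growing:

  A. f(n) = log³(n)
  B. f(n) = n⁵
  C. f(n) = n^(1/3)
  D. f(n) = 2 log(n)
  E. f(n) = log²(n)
D < E < A < C < B

Comparing growth rates:
D = 2 log(n) is O(log n)
E = log²(n) is O(log² n)
A = log³(n) is O(log³ n)
C = n^(1/3) is O(n^(1/3))
B = n⁵ is O(n⁵)

Therefore, the order from slowest to fastest is: D < E < A < C < B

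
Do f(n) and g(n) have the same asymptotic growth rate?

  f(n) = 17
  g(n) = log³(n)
False

f(n) = 17 is O(1), and g(n) = log³(n) is O(log³ n).
Since they have different growth rates, f(n) = Θ(g(n)) is false.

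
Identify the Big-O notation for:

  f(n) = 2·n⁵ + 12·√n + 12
O(n⁵)

The dominant term in 2·n⁵ + 12·√n + 12 is 2·n⁵, which is Θ(n⁵).
Lower-order terms (12·√n, 12) are asymptotically negligible.
Constants are absorbed, so the tightest bound is O(n⁵).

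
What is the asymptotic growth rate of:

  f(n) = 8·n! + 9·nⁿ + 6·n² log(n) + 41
Θ(nⁿ)

Order the terms by growth rate: 41 ≺ 6·n² log(n) ≺ 8·n! ≺ 9·nⁿ.
The fastest-growing term 9·nⁿ dominates as n → ∞; dropping its constant factor gives Θ(nⁿ).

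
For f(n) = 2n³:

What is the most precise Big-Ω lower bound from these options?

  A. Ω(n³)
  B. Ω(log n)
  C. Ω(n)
A

f(n) = 2n³ is Ω(n³).
All listed options are valid Big-Ω bounds (lower bounds),
but Ω(n³) is the tightest (largest valid bound).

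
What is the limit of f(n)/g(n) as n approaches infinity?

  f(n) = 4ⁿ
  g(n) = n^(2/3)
∞

Since 4ⁿ (O(4ⁿ)) grows faster than n^(2/3) (O(n^(2/3))),
the ratio f(n)/g(n) → ∞ as n → ∞.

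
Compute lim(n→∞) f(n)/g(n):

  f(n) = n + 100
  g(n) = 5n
1/5

Since n + 100 and 5n have the same growth rate (O(n)),
the ratio converges to a constant: 1/5.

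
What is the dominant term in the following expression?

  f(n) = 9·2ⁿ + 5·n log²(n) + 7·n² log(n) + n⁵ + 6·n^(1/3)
9·2ⁿ

Looking at each term:
  - 9·2ⁿ is O(2ⁿ)
  - 5·n log²(n) is O(n log² n)
  - 7·n² log(n) is O(n² log n)
  - n⁵ is O(n⁵)
  - 6·n^(1/3) is O(n^(1/3))

The term 9·2ⁿ (O(2ⁿ)) grows fastest and dominates all others.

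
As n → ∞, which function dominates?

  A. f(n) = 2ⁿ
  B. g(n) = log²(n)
A

f(n) = 2ⁿ is O(2ⁿ), while g(n) = log²(n) is O(log² n).
Since O(2ⁿ) grows faster than O(log² n), f(n) dominates.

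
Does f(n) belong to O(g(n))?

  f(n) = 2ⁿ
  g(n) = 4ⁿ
True

f(n) = 2ⁿ is O(2ⁿ), and g(n) = 4ⁿ is O(4ⁿ).
Since O(2ⁿ) ⊆ O(4ⁿ) (f grows no faster than g), f(n) = O(g(n)) is true.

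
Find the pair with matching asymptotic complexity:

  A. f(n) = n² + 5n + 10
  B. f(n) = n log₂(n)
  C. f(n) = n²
A and C

Examining each function:
  A. n² + 5n + 10 is O(n²)
  B. n log₂(n) is O(n log n)
  C. n² is O(n²)

Functions A and C both have the same complexity class.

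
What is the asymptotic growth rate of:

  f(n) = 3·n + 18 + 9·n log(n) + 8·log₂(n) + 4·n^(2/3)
Θ(n log n)

Order the terms by growth rate: 18 ≺ 8·log₂(n) ≺ 4·n^(2/3) ≺ 3·n ≺ 9·n log(n).
The fastest-growing term 9·n log(n) dominates as n → ∞; dropping its constant factor gives Θ(n log n).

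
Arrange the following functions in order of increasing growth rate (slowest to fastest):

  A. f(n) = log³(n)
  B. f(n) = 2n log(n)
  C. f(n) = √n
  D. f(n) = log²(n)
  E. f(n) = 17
E < D < A < C < B

Comparing growth rates:
E = 17 is O(1)
D = log²(n) is O(log² n)
A = log³(n) is O(log³ n)
C = √n is O(√n)
B = 2n log(n) is O(n log n)

Therefore, the order from slowest to fastest is: E < D < A < C < B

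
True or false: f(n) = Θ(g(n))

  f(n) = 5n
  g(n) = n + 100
True

f(n) = 5n and g(n) = n + 100 are both O(n).
Since they have the same asymptotic growth rate, f(n) = Θ(g(n)) is true.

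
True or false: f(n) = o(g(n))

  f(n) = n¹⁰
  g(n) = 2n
False

f(n) = n¹⁰ is O(n¹⁰), and g(n) = 2n is O(n).
Since O(n¹⁰) grows faster than or equal to O(n), f(n) = o(g(n)) is false.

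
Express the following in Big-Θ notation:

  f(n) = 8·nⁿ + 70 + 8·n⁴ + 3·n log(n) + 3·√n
Θ(nⁿ)

Order the terms by growth rate: 70 ≺ 3·√n ≺ 3·n log(n) ≺ 8·n⁴ ≺ 8·nⁿ.
The fastest-growing term 8·nⁿ dominates as n → ∞; dropping its constant factor gives Θ(nⁿ).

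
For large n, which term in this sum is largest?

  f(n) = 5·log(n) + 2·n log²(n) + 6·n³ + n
6·n³

Looking at each term:
  - 5·log(n) is O(log n)
  - 2·n log²(n) is O(n log² n)
  - 6·n³ is O(n³)
  - n is O(n)

The term 6·n³ (O(n³)) grows fastest and dominates all others.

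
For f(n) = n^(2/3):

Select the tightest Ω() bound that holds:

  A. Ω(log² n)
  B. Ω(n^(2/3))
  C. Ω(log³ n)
B

f(n) = n^(2/3) is Ω(n^(2/3)).
All listed options are valid Big-Ω bounds (lower bounds),
but Ω(n^(2/3)) is the tightest (largest valid bound).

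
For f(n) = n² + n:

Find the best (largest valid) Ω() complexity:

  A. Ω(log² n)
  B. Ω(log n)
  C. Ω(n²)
C

f(n) = n² + n is Ω(n²).
All listed options are valid Big-Ω bounds (lower bounds),
but Ω(n²) is the tightest (largest valid bound).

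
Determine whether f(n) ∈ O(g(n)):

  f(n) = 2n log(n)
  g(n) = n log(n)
True

f(n) = 2n log(n) and g(n) = n log(n) are both O(n log n).
Big-O permits equal growth rates (f ≤ c·g for some c), so f(n) = O(g(n)) is true.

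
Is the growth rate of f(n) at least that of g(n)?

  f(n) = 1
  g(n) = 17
True

f(n) = 1 and g(n) = 17 are both O(1).
Big-Ω permits equal growth rates (f ≥ c·g for some c > 0), so f(n) = Ω(g(n)) is true.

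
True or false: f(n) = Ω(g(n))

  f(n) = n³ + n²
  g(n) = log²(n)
True

f(n) = n³ + n² is O(n³), and g(n) = log²(n) is O(log² n).
Since O(n³) grows at least as fast as O(log² n), f(n) = Ω(g(n)) is true.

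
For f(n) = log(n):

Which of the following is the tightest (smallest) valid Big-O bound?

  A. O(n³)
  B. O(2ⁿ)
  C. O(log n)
C

f(n) = log(n) is O(log n).
All listed options are valid Big-O bounds (upper bounds),
but O(log n) is the tightest (smallest valid bound).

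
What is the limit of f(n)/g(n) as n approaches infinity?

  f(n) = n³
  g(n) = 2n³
1/2

Since n³ and 2n³ have the same growth rate (O(n³)),
the ratio converges to a constant: 1/2.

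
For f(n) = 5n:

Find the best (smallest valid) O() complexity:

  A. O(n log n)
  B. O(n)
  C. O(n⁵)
B

f(n) = 5n is O(n).
All listed options are valid Big-O bounds (upper bounds),
but O(n) is the tightest (smallest valid bound).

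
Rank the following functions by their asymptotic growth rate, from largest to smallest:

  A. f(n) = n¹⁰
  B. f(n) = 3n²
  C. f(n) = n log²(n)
A > B > C

Comparing growth rates:
A = n¹⁰ is O(n¹⁰)
B = 3n² is O(n²)
C = n log²(n) is O(n log² n)

Therefore, the order from fastest to slowest is: A > B > C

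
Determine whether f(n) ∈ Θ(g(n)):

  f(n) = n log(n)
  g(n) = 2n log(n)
True

f(n) = n log(n) and g(n) = 2n log(n) are both O(n log n).
Since they have the same asymptotic growth rate, f(n) = Θ(g(n)) is true.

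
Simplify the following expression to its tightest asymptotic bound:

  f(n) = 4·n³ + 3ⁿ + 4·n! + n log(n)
Θ(n!)

Order the terms by growth rate: n log(n) ≺ 4·n³ ≺ 3ⁿ ≺ 4·n!.
The fastest-growing term 4·n! dominates as n → ∞; dropping its constant factor gives Θ(n!).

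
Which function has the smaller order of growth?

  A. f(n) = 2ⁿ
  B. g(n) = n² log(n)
B

f(n) = 2ⁿ is O(2ⁿ), while g(n) = n² log(n) is O(n² log n).
Since O(n² log n) grows slower than O(2ⁿ), g(n) is dominated.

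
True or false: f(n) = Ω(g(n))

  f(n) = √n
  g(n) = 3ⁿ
False

f(n) = √n is O(√n), and g(n) = 3ⁿ is O(3ⁿ).
Since O(√n) grows slower than O(3ⁿ), f(n) = Ω(g(n)) is false.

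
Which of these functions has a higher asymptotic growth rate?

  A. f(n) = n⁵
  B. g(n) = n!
B

f(n) = n⁵ is O(n⁵), while g(n) = n! is O(n!).
Since O(n!) grows faster than O(n⁵), g(n) dominates.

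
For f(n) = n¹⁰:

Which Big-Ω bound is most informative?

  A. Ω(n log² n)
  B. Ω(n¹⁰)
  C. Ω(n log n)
B

f(n) = n¹⁰ is Ω(n¹⁰).
All listed options are valid Big-Ω bounds (lower bounds),
but Ω(n¹⁰) is the tightest (largest valid bound).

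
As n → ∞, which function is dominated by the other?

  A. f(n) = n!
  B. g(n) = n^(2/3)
B

f(n) = n! is O(n!), while g(n) = n^(2/3) is O(n^(2/3)).
Since O(n^(2/3)) grows slower than O(n!), g(n) is dominated.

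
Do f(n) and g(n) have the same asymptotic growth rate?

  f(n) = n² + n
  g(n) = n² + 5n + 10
True

f(n) = n² + n and g(n) = n² + 5n + 10 are both O(n²).
Since they have the same asymptotic growth rate, f(n) = Θ(g(n)) is true.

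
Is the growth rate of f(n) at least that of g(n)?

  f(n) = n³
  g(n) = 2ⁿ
False

f(n) = n³ is O(n³), and g(n) = 2ⁿ is O(2ⁿ).
Since O(n³) grows slower than O(2ⁿ), f(n) = Ω(g(n)) is false.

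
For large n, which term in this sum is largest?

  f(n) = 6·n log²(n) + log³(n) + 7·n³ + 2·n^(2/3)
7·n³

Looking at each term:
  - 6·n log²(n) is O(n log² n)
  - log³(n) is O(log³ n)
  - 7·n³ is O(n³)
  - 2·n^(2/3) is O(n^(2/3))

The term 7·n³ (O(n³)) grows fastest and dominates all others.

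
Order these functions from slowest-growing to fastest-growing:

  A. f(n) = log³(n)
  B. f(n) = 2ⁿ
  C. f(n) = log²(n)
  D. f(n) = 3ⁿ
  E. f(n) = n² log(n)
C < A < E < B < D

Comparing growth rates:
C = log²(n) is O(log² n)
A = log³(n) is O(log³ n)
E = n² log(n) is O(n² log n)
B = 2ⁿ is O(2ⁿ)
D = 3ⁿ is O(3ⁿ)

Therefore, the order from slowest to fastest is: C < A < E < B < D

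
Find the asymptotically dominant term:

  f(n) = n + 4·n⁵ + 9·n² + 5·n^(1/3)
4·n⁵

Looking at each term:
  - n is O(n)
  - 4·n⁵ is O(n⁵)
  - 9·n² is O(n²)
  - 5·n^(1/3) is O(n^(1/3))

The term 4·n⁵ (O(n⁵)) grows fastest and dominates all others.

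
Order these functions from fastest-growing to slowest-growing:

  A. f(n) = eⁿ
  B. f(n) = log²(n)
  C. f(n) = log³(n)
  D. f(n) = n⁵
A > D > C > B

Comparing growth rates:
A = eⁿ is O(eⁿ)
D = n⁵ is O(n⁵)
C = log³(n) is O(log³ n)
B = log²(n) is O(log² n)

Therefore, the order from fastest to slowest is: A > D > C > B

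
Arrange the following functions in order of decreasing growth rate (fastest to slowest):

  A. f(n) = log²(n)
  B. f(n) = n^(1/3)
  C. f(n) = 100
B > A > C

Comparing growth rates:
B = n^(1/3) is O(n^(1/3))
A = log²(n) is O(log² n)
C = 100 is O(1)

Therefore, the order from fastest to slowest is: B > A > C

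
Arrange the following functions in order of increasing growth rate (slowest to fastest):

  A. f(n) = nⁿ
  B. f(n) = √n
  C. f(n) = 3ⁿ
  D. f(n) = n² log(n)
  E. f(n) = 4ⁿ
B < D < C < E < A

Comparing growth rates:
B = √n is O(√n)
D = n² log(n) is O(n² log n)
C = 3ⁿ is O(3ⁿ)
E = 4ⁿ is O(4ⁿ)
A = nⁿ is O(nⁿ)

Therefore, the order from slowest to fastest is: B < D < C < E < A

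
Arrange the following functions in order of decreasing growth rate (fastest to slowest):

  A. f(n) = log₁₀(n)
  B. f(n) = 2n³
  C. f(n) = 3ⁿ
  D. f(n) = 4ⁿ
D > C > B > A

Comparing growth rates:
D = 4ⁿ is O(4ⁿ)
C = 3ⁿ is O(3ⁿ)
B = 2n³ is O(n³)
A = log₁₀(n) is O(log n)

Therefore, the order from fastest to slowest is: D > C > B > A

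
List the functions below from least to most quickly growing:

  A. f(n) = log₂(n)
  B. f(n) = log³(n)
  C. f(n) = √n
A < B < C

Comparing growth rates:
A = log₂(n) is O(log n)
B = log³(n) is O(log³ n)
C = √n is O(√n)

Therefore, the order from slowest to fastest is: A < B < C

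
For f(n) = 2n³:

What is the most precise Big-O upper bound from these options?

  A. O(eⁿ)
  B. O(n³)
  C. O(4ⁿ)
B

f(n) = 2n³ is O(n³).
All listed options are valid Big-O bounds (upper bounds),
but O(n³) is the tightest (smallest valid bound).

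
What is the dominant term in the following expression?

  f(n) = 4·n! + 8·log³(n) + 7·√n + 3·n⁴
4·n!

Looking at each term:
  - 4·n! is O(n!)
  - 8·log³(n) is O(log³ n)
  - 7·√n is O(√n)
  - 3·n⁴ is O(n⁴)

The term 4·n! (O(n!)) grows fastest and dominates all others.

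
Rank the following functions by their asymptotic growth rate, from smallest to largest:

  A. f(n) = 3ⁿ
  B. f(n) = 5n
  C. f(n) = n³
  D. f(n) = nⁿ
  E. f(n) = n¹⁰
B < C < E < A < D

Comparing growth rates:
B = 5n is O(n)
C = n³ is O(n³)
E = n¹⁰ is O(n¹⁰)
A = 3ⁿ is O(3ⁿ)
D = nⁿ is O(nⁿ)

Therefore, the order from slowest to fastest is: B < C < E < A < D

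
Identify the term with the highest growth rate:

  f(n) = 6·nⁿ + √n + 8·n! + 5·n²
6·nⁿ

Looking at each term:
  - 6·nⁿ is O(nⁿ)
  - √n is O(√n)
  - 8·n! is O(n!)
  - 5·n² is O(n²)

The term 6·nⁿ (O(nⁿ)) grows fastest and dominates all others.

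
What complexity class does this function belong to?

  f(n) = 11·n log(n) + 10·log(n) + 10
O(n log n)

The dominant term in 11·n log(n) + 10·log(n) + 10 is 11·n log(n), which is Θ(n log n).
Lower-order terms (10·log(n), 10) are asymptotically negligible.
Constants are absorbed, so the tightest bound is O(n log n).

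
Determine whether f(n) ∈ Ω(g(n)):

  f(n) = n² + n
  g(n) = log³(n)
True

f(n) = n² + n is O(n²), and g(n) = log³(n) is O(log³ n).
Since O(n²) grows at least as fast as O(log³ n), f(n) = Ω(g(n)) is true.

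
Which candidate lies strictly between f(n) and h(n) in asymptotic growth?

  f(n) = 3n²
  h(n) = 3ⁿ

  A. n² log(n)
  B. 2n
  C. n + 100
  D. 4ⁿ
A

We need g(n) with 3n² = o(g(n)) and g(n) = o(3ⁿ), i.e. O(n²) ≺ g ≺ O(3ⁿ).
Check each option:
  A. n² log(n) — O(n² log n) is strictly between O(n²) and O(3ⁿ) ✓
  B. 2n — O(n) does not grow strictly faster than f(n)
  C. n + 100 — O(n) does not grow strictly faster than f(n)
  D. 4ⁿ — O(4ⁿ) does not grow strictly slower than h(n)

Only option A (n² log(n)) lies strictly between.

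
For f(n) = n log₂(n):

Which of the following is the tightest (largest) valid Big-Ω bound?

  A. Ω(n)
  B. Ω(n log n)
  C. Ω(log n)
B

f(n) = n log₂(n) is Ω(n log n).
All listed options are valid Big-Ω bounds (lower bounds),
but Ω(n log n) is the tightest (largest valid bound).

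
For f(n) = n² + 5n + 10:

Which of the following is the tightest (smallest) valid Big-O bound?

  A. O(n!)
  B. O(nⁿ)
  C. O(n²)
C

f(n) = n² + 5n + 10 is O(n²).
All listed options are valid Big-O bounds (upper bounds),
but O(n²) is the tightest (smallest valid bound).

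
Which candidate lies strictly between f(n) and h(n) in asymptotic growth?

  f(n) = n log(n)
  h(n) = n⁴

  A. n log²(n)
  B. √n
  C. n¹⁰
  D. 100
A

We need g(n) with n log(n) = o(g(n)) and g(n) = o(n⁴), i.e. O(n log n) ≺ g ≺ O(n⁴).
Check each option:
  A. n log²(n) — O(n log² n) is strictly between O(n log n) and O(n⁴) ✓
  B. √n — O(√n) does not grow strictly faster than f(n)
  C. n¹⁰ — O(n¹⁰) does not grow strictly slower than h(n)
  D. 100 — O(1) does not grow strictly faster than f(n)

Only option A (n log²(n)) lies strictly between.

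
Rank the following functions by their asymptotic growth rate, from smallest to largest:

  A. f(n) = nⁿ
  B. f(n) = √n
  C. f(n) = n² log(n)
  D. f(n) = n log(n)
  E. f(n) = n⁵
B < D < C < E < A

Comparing growth rates:
B = √n is O(√n)
D = n log(n) is O(n log n)
C = n² log(n) is O(n² log n)
E = n⁵ is O(n⁵)
A = nⁿ is O(nⁿ)

Therefore, the order from slowest to fastest is: B < D < C < E < A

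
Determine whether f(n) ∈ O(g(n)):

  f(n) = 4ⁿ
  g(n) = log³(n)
False

f(n) = 4ⁿ is O(4ⁿ), and g(n) = log³(n) is O(log³ n).
Since O(4ⁿ) grows faster than O(log³ n), f(n) = O(g(n)) is false.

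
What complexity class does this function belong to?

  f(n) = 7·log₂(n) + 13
O(log n)

The dominant term in 7·log₂(n) + 13 is 7·log₂(n), which is Θ(log n).
Lower-order terms (13) are asymptotically negligible.
Constants are absorbed, so the tightest bound is O(log n).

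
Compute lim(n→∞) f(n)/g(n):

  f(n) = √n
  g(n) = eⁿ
0

Since √n (O(√n)) grows slower than eⁿ (O(eⁿ)),
the ratio f(n)/g(n) → 0 as n → ∞.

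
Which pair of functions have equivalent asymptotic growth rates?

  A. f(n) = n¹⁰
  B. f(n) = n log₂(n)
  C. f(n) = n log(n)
B and C

Examining each function:
  A. n¹⁰ is O(n¹⁰)
  B. n log₂(n) is O(n log n)
  C. n log(n) is O(n log n)

Functions B and C both have the same complexity class.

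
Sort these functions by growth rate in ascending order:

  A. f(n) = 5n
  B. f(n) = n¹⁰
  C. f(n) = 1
C < A < B

Comparing growth rates:
C = 1 is O(1)
A = 5n is O(n)
B = n¹⁰ is O(n¹⁰)

Therefore, the order from slowest to fastest is: C < A < B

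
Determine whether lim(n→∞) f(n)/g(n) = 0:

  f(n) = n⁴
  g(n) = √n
False

f(n) = n⁴ is O(n⁴), and g(n) = √n is O(√n).
Since O(n⁴) grows faster than or equal to O(√n), f(n) = o(g(n)) is false.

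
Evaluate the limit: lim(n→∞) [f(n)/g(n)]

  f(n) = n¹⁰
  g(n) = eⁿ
0

Since n¹⁰ (O(n¹⁰)) grows slower than eⁿ (O(eⁿ)),
the ratio f(n)/g(n) → 0 as n → ∞.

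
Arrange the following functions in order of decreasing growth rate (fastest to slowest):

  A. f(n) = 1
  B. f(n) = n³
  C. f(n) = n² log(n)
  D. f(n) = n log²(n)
B > C > D > A

Comparing growth rates:
B = n³ is O(n³)
C = n² log(n) is O(n² log n)
D = n log²(n) is O(n log² n)
A = 1 is O(1)

Therefore, the order from fastest to slowest is: B > C > D > A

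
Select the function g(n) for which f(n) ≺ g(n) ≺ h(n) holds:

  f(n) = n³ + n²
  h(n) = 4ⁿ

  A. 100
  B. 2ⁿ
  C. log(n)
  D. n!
B

We need g(n) with n³ + n² = o(g(n)) and g(n) = o(4ⁿ), i.e. O(n³) ≺ g ≺ O(4ⁿ).
Check each option:
  A. 100 — O(1) does not grow strictly faster than f(n)
  B. 2ⁿ — O(2ⁿ) is strictly between O(n³) and O(4ⁿ) ✓
  C. log(n) — O(log n) does not grow strictly faster than f(n)
  D. n! — O(n!) does not grow strictly slower than h(n)

Only option B (2ⁿ) lies strictly between.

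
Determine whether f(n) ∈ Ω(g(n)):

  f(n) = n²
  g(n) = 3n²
True

f(n) = n² and g(n) = 3n² are both O(n²).
Big-Ω permits equal growth rates (f ≥ c·g for some c > 0), so f(n) = Ω(g(n)) is true.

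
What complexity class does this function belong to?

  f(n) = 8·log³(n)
O(log³ n)

The dominant term in 8·log³(n) is 8·log³(n), which is Θ(log³ n).
Constants are absorbed, so the tightest bound is O(log³ n).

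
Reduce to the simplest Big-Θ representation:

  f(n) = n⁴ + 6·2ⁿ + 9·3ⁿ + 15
Θ(3ⁿ)

Order the terms by growth rate: 15 ≺ n⁴ ≺ 6·2ⁿ ≺ 9·3ⁿ.
The fastest-growing term 9·3ⁿ dominates as n → ∞; dropping its constant factor gives Θ(3ⁿ).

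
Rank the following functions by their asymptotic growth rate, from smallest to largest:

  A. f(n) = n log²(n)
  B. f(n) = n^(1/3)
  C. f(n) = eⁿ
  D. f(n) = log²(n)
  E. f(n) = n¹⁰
D < B < A < E < C

Comparing growth rates:
D = log²(n) is O(log² n)
B = n^(1/3) is O(n^(1/3))
A = n log²(n) is O(n log² n)
E = n¹⁰ is O(n¹⁰)
C = eⁿ is O(eⁿ)

Therefore, the order from slowest to fastest is: D < B < A < E < C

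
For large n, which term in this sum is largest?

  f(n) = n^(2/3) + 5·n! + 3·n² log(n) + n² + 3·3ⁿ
5·n!

Looking at each term:
  - n^(2/3) is O(n^(2/3))
  - 5·n! is O(n!)
  - 3·n² log(n) is O(n² log n)
  - n² is O(n²)
  - 3·3ⁿ is O(3ⁿ)

The term 5·n! (O(n!)) grows fastest and dominates all others.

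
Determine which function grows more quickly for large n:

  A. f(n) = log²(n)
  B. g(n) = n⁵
B

f(n) = log²(n) is O(log² n), while g(n) = n⁵ is O(n⁵).
Since O(n⁵) grows faster than O(log² n), g(n) dominates.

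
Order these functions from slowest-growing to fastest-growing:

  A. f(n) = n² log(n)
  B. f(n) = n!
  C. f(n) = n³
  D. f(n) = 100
D < A < C < B

Comparing growth rates:
D = 100 is O(1)
A = n² log(n) is O(n² log n)
C = n³ is O(n³)
B = n! is O(n!)

Therefore, the order from slowest to fastest is: D < A < C < B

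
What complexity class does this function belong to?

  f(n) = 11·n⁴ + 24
O(n⁴)

The dominant term in 11·n⁴ + 24 is 11·n⁴, which is Θ(n⁴).
Lower-order terms (24) are asymptotically negligible.
Constants are absorbed, so the tightest bound is O(n⁴).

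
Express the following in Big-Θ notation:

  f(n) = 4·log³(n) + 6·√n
Θ(√n)

Order the terms by growth rate: 4·log³(n) ≺ 6·√n.
The fastest-growing term 6·√n dominates as n → ∞; dropping its constant factor gives Θ(√n).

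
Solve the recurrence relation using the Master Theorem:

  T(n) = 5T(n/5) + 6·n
Θ(n log n)

Master Theorem: a = 5, b = 5, f(n) = 6·n.
Compute the critical exponent d = log₅(5) = 1.
Compare f(n) = Θ(n) against n^d:
  k = 1 = d, so f(n) = Θ(n^d) — Case 2.
  Work is balanced across levels: T(n) = Θ(n^d log n) = Θ(n log n).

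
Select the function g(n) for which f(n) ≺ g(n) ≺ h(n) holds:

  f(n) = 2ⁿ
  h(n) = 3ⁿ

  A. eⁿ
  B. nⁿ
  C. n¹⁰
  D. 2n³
A

We need g(n) with 2ⁿ = o(g(n)) and g(n) = o(3ⁿ), i.e. O(2ⁿ) ≺ g ≺ O(3ⁿ).
Check each option:
  A. eⁿ — O(eⁿ) is strictly between O(2ⁿ) and O(3ⁿ) ✓
  B. nⁿ — O(nⁿ) does not grow strictly slower than h(n)
  C. n¹⁰ — O(n¹⁰) does not grow strictly faster than f(n)
  D. 2n³ — O(n³) does not grow strictly faster than f(n)

Only option A (eⁿ) lies strictly between.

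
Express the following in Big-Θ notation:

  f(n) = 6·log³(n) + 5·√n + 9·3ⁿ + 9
Θ(3ⁿ)

Order the terms by growth rate: 9 ≺ 6·log³(n) ≺ 5·√n ≺ 9·3ⁿ.
The fastest-growing term 9·3ⁿ dominates as n → ∞; dropping its constant factor gives Θ(3ⁿ).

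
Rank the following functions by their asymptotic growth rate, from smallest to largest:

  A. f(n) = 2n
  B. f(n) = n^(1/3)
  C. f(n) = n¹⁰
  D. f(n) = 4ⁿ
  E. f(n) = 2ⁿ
B < A < C < E < D

Comparing growth rates:
B = n^(1/3) is O(n^(1/3))
A = 2n is O(n)
C = n¹⁰ is O(n¹⁰)
E = 2ⁿ is O(2ⁿ)
D = 4ⁿ is O(4ⁿ)

Therefore, the order from slowest to fastest is: B < A < C < E < D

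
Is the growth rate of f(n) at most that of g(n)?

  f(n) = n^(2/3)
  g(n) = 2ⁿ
True

f(n) = n^(2/3) is O(n^(2/3)), and g(n) = 2ⁿ is O(2ⁿ).
Since O(n^(2/3)) ⊆ O(2ⁿ) (f grows no faster than g), f(n) = O(g(n)) is true.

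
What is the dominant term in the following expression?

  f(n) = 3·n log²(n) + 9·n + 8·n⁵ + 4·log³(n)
8·n⁵

Looking at each term:
  - 3·n log²(n) is O(n log² n)
  - 9·n is O(n)
  - 8·n⁵ is O(n⁵)
  - 4·log³(n) is O(log³ n)

The term 8·n⁵ (O(n⁵)) grows fastest and dominates all others.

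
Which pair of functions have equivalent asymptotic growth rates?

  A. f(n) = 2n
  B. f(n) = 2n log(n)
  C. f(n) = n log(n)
B and C

Examining each function:
  A. 2n is O(n)
  B. 2n log(n) is O(n log n)
  C. n log(n) is O(n log n)

Functions B and C both have the same complexity class.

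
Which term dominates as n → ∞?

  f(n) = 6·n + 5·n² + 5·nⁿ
5·nⁿ

Looking at each term:
  - 6·n is O(n)
  - 5·n² is O(n²)
  - 5·nⁿ is O(nⁿ)

The term 5·nⁿ (O(nⁿ)) grows fastest and dominates all others.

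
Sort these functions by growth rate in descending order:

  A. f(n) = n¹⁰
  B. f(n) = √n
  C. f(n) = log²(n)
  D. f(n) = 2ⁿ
D > A > B > C

Comparing growth rates:
D = 2ⁿ is O(2ⁿ)
A = n¹⁰ is O(n¹⁰)
B = √n is O(√n)
C = log²(n) is O(log² n)

Therefore, the order from fastest to slowest is: D > A > B > C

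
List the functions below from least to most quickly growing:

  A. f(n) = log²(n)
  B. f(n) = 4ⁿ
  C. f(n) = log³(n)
A < C < B

Comparing growth rates:
A = log²(n) is O(log² n)
C = log³(n) is O(log³ n)
B = 4ⁿ is O(4ⁿ)

Therefore, the order from slowest to fastest is: A < C < B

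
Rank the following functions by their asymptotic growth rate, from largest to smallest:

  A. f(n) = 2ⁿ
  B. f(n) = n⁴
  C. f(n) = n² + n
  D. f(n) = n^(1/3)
A > B > C > D

Comparing growth rates:
A = 2ⁿ is O(2ⁿ)
B = n⁴ is O(n⁴)
C = n² + n is O(n²)
D = n^(1/3) is O(n^(1/3))

Therefore, the order from fastest to slowest is: A > B > C > D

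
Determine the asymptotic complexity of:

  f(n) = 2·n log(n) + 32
O(n log n)

The dominant term in 2·n log(n) + 32 is 2·n log(n), which is Θ(n log n).
Lower-order terms (32) are asymptotically negligible.
Constants are absorbed, so the tightest bound is O(n log n).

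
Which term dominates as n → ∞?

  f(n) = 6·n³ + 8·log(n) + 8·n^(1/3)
6·n³

Looking at each term:
  - 6·n³ is O(n³)
  - 8·log(n) is O(log n)
  - 8·n^(1/3) is O(n^(1/3))

The term 6·n³ (O(n³)) grows fastest and dominates all others.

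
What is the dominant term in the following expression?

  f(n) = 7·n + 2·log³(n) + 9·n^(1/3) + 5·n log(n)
5·n log(n)

Looking at each term:
  - 7·n is O(n)
  - 2·log³(n) is O(log³ n)
  - 9·n^(1/3) is O(n^(1/3))
  - 5·n log(n) is O(n log n)

The term 5·n log(n) (O(n log n)) grows fastest and dominates all others.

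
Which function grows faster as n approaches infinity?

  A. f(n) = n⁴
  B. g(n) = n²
A

f(n) = n⁴ is O(n⁴), while g(n) = n² is O(n²).
Since O(n⁴) grows faster than O(n²), f(n) dominates.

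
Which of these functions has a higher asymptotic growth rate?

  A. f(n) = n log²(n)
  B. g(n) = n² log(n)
B

f(n) = n log²(n) is O(n log² n), while g(n) = n² log(n) is O(n² log n).
Since O(n² log n) grows faster than O(n log² n), g(n) dominates.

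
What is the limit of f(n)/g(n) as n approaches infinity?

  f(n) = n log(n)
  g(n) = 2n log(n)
1/2

Since n log(n) and 2n log(n) have the same growth rate (O(n log n)),
the ratio converges to a constant: 1/2.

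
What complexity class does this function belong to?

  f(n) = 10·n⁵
O(n⁵)

The dominant term in 10·n⁵ is 10·n⁵, which is Θ(n⁵).
Constants are absorbed, so the tightest bound is O(n⁵).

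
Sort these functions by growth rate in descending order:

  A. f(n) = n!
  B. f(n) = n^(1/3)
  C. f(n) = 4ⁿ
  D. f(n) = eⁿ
A > C > D > B

Comparing growth rates:
A = n! is O(n!)
C = 4ⁿ is O(4ⁿ)
D = eⁿ is O(eⁿ)
B = n^(1/3) is O(n^(1/3))

Therefore, the order from fastest to slowest is: A > C > D > B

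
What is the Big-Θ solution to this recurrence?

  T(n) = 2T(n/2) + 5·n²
Θ(n²)

Master Theorem: a = 2, b = 2, f(n) = 5·n².
Compute the critical exponent d = log₂(2) = 1.
Compare f(n) = Θ(n²) against n^d:
  k = 2 > d = 1, so f(n) = Ω(n^(d+ε)) — Case 3.
  Regularity: a·(n/b)^2/n^2 = a/b^2 = 2/4 < 1 ✓.
  The top-level work dominates: T(n) = Θ(f(n)) = Θ(n²).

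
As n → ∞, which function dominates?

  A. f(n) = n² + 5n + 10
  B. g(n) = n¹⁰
B

f(n) = n² + 5n + 10 is O(n²), while g(n) = n¹⁰ is O(n¹⁰).
Since O(n¹⁰) grows faster than O(n²), g(n) dominates.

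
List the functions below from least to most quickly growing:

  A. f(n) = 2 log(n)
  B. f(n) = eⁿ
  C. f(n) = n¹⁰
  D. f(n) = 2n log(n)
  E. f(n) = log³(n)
A < E < D < C < B

Comparing growth rates:
A = 2 log(n) is O(log n)
E = log³(n) is O(log³ n)
D = 2n log(n) is O(n log n)
C = n¹⁰ is O(n¹⁰)
B = eⁿ is O(eⁿ)

Therefore, the order from slowest to fastest is: A < E < D < C < B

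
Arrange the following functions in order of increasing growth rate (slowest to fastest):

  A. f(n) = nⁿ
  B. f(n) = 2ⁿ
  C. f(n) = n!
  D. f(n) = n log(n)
D < B < C < A

Comparing growth rates:
D = n log(n) is O(n log n)
B = 2ⁿ is O(2ⁿ)
C = n! is O(n!)
A = nⁿ is O(nⁿ)

Therefore, the order from slowest to fastest is: D < B < C < A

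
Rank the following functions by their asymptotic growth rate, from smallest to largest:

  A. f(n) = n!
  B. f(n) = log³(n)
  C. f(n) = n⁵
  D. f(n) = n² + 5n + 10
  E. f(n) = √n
B < E < D < C < A

Comparing growth rates:
B = log³(n) is O(log³ n)
E = √n is O(√n)
D = n² + 5n + 10 is O(n²)
C = n⁵ is O(n⁵)
A = n! is O(n!)

Therefore, the order from slowest to fastest is: B < E < D < C < A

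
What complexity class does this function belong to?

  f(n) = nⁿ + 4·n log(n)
O(nⁿ)

The dominant term in nⁿ + 4·n log(n) is nⁿ, which is Θ(nⁿ).
Lower-order terms (4·n log(n)) are asymptotically negligible.
Constants are absorbed, so the tightest bound is O(nⁿ).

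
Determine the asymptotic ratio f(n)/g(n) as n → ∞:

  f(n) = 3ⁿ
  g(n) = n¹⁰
∞

Since 3ⁿ (O(3ⁿ)) grows faster than n¹⁰ (O(n¹⁰)),
the ratio f(n)/g(n) → ∞ as n → ∞.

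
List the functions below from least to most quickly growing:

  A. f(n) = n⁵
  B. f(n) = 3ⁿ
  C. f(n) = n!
A < B < C

Comparing growth rates:
A = n⁵ is O(n⁵)
B = 3ⁿ is O(3ⁿ)
C = n! is O(n!)

Therefore, the order from slowest to fastest is: A < B < C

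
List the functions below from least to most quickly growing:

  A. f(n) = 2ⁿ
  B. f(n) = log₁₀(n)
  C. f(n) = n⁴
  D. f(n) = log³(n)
B < D < C < A

Comparing growth rates:
B = log₁₀(n) is O(log n)
D = log³(n) is O(log³ n)
C = n⁴ is O(n⁴)
A = 2ⁿ is O(2ⁿ)

Therefore, the order from slowest to fastest is: B < D < C < A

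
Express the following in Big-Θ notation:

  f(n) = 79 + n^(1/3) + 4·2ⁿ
Θ(2ⁿ)

Order the terms by growth rate: 79 ≺ n^(1/3) ≺ 4·2ⁿ.
The fastest-growing term 4·2ⁿ dominates as n → ∞; dropping its constant factor gives Θ(2ⁿ).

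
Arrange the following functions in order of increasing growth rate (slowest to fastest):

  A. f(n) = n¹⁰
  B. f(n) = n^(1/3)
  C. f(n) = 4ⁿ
B < A < C

Comparing growth rates:
B = n^(1/3) is O(n^(1/3))
A = n¹⁰ is O(n¹⁰)
C = 4ⁿ is O(4ⁿ)

Therefore, the order from slowest to fastest is: B < A < C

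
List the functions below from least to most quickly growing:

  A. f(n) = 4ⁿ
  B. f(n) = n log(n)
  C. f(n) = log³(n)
C < B < A

Comparing growth rates:
C = log³(n) is O(log³ n)
B = n log(n) is O(n log n)
A = 4ⁿ is O(4ⁿ)

Therefore, the order from slowest to fastest is: C < B < A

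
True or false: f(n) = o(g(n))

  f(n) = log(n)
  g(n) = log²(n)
True

f(n) = log(n) is O(log n), and g(n) = log²(n) is O(log² n).
Since O(log n) grows strictly slower than O(log² n), f(n) = o(g(n)) is true.
This means lim(n→∞) f(n)/g(n) = 0.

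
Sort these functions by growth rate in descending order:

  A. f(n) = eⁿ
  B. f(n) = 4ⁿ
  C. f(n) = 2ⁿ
B > A > C

Comparing growth rates:
B = 4ⁿ is O(4ⁿ)
A = eⁿ is O(eⁿ)
C = 2ⁿ is O(2ⁿ)

Therefore, the order from fastest to slowest is: B > A > C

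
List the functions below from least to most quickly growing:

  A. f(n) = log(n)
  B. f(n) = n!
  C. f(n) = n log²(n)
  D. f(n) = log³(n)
A < D < C < B

Comparing growth rates:
A = log(n) is O(log n)
D = log³(n) is O(log³ n)
C = n log²(n) is O(n log² n)
B = n! is O(n!)

Therefore, the order from slowest to fastest is: A < D < C < B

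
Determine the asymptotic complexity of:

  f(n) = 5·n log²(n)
O(n log² n)

The dominant term in 5·n log²(n) is 5·n log²(n), which is Θ(n log² n).
Constants are absorbed, so the tightest bound is O(n log² n).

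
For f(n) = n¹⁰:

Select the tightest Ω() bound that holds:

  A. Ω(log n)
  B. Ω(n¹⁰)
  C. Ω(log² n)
B

f(n) = n¹⁰ is Ω(n¹⁰).
All listed options are valid Big-Ω bounds (lower bounds),
but Ω(n¹⁰) is the tightest (largest valid bound).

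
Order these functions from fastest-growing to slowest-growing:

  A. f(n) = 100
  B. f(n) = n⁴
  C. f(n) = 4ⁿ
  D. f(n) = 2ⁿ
C > D > B > A

Comparing growth rates:
C = 4ⁿ is O(4ⁿ)
D = 2ⁿ is O(2ⁿ)
B = n⁴ is O(n⁴)
A = 100 is O(1)

Therefore, the order from fastest to slowest is: C > D > B > A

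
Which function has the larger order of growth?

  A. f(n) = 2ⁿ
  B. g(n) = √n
A

f(n) = 2ⁿ is O(2ⁿ), while g(n) = √n is O(√n).
Since O(2ⁿ) grows faster than O(√n), f(n) dominates.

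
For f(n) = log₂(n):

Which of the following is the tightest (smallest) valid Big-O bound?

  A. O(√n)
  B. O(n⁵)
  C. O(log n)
C

f(n) = log₂(n) is O(log n).
All listed options are valid Big-O bounds (upper bounds),
but O(log n) is the tightest (smallest valid bound).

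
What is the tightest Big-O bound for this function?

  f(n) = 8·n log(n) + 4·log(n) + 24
O(n log n)

The dominant term in 8·n log(n) + 4·log(n) + 24 is 8·n log(n), which is Θ(n log n).
Lower-order terms (4·log(n), 24) are asymptotically negligible.
Constants are absorbed, so the tightest bound is O(n log n).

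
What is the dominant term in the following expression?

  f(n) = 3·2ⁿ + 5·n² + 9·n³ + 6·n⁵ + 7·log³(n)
3·2ⁿ

Looking at each term:
  - 3·2ⁿ is O(2ⁿ)
  - 5·n² is O(n²)
  - 9·n³ is O(n³)
  - 6·n⁵ is O(n⁵)
  - 7·log³(n) is O(log³ n)

The term 3·2ⁿ (O(2ⁿ)) grows fastest and dominates all others.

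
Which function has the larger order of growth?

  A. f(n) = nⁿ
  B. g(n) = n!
A

f(n) = nⁿ is O(nⁿ), while g(n) = n! is O(n!).
Since O(nⁿ) grows faster than O(n!), f(n) dominates.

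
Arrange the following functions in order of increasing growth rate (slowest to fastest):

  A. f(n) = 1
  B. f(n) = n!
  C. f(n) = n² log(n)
A < C < B

Comparing growth rates:
A = 1 is O(1)
C = n² log(n) is O(n² log n)
B = n! is O(n!)

Therefore, the order from slowest to fastest is: A < C < B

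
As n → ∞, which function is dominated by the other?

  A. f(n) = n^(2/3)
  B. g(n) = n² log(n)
A

f(n) = n^(2/3) is O(n^(2/3)), while g(n) = n² log(n) is O(n² log n).
Since O(n^(2/3)) grows slower than O(n² log n), f(n) is dominated.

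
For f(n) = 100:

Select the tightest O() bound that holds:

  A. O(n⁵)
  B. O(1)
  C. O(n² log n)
B

f(n) = 100 is O(1).
All listed options are valid Big-O bounds (upper bounds),
but O(1) is the tightest (smallest valid bound).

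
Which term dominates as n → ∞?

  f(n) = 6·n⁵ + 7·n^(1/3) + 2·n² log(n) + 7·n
6·n⁵

Looking at each term:
  - 6·n⁵ is O(n⁵)
  - 7·n^(1/3) is O(n^(1/3))
  - 2·n² log(n) is O(n² log n)
  - 7·n is O(n)

The term 6·n⁵ (O(n⁵)) grows fastest and dominates all others.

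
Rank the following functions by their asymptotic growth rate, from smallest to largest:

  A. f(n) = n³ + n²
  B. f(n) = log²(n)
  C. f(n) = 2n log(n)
B < C < A

Comparing growth rates:
B = log²(n) is O(log² n)
C = 2n log(n) is O(n log n)
A = n³ + n² is O(n³)

Therefore, the order from slowest to fastest is: B < C < A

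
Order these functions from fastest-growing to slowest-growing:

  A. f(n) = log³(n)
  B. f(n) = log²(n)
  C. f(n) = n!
C > A > B

Comparing growth rates:
C = n! is O(n!)
A = log³(n) is O(log³ n)
B = log²(n) is O(log² n)

Therefore, the order from fastest to slowest is: C > A > B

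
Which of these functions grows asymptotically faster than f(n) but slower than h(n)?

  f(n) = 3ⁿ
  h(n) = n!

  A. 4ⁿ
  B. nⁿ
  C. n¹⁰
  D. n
A

We need g(n) with 3ⁿ = o(g(n)) and g(n) = o(n!), i.e. O(3ⁿ) ≺ g ≺ O(n!).
Check each option:
  A. 4ⁿ — O(4ⁿ) is strictly between O(3ⁿ) and O(n!) ✓
  B. nⁿ — O(nⁿ) does not grow strictly slower than h(n)
  C. n¹⁰ — O(n¹⁰) does not grow strictly faster than f(n)
  D. n — O(n) does not grow strictly faster than f(n)

Only option A (4ⁿ) lies strictly between.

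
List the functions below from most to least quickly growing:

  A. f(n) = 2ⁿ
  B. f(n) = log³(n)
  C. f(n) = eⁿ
C > A > B

Comparing growth rates:
C = eⁿ is O(eⁿ)
A = 2ⁿ is O(2ⁿ)
B = log³(n) is O(log³ n)

Therefore, the order from fastest to slowest is: C > A > B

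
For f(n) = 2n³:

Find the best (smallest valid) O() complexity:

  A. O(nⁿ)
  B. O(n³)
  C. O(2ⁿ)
B

f(n) = 2n³ is O(n³).
All listed options are valid Big-O bounds (upper bounds),
but O(n³) is the tightest (smallest valid bound).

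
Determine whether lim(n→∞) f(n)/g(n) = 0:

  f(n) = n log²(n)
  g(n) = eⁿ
True

f(n) = n log²(n) is O(n log² n), and g(n) = eⁿ is O(eⁿ).
Since O(n log² n) grows strictly slower than O(eⁿ), f(n) = o(g(n)) is true.
This means lim(n→∞) f(n)/g(n) = 0.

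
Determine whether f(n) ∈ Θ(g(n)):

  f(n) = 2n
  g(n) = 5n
True

f(n) = 2n and g(n) = 5n are both O(n).
Since they have the same asymptotic growth rate, f(n) = Θ(g(n)) is true.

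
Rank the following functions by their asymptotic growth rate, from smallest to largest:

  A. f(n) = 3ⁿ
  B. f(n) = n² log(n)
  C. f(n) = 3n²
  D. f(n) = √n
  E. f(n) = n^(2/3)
D < E < C < B < A

Comparing growth rates:
D = √n is O(√n)
E = n^(2/3) is O(n^(2/3))
C = 3n² is O(n²)
B = n² log(n) is O(n² log n)
A = 3ⁿ is O(3ⁿ)

Therefore, the order from slowest to fastest is: D < E < C < B < A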